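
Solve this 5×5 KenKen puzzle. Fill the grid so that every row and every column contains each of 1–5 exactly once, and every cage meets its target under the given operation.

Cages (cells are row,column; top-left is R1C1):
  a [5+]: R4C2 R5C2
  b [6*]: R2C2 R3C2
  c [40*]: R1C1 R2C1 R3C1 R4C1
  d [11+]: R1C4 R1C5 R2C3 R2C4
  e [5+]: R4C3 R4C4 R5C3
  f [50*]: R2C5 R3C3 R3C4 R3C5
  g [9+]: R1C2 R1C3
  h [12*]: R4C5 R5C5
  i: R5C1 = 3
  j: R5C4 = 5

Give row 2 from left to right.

Cage f has product 50; hence R2C5 = 5.
I is a freebie, so R5C1 = 3.
Cage j is a single given cell, so R5C4 = 5.
Row 5 already has 3, leaving R5C5 = 4.
The 4 cells of cage f must have product 50, which forces R3C3 = 5.
Column 5 already has 4, so R4C5 = 3.
The two cells of cage g must have sum 9, which forces R1C2 = 5.
Column 3 now contains 5, which forces R1C3 = 4.
Row 1 now contains 4, leaving R1C4 = 3.
3 is placed in row 4, which forces R4C2 = 4.
3 is placed in row 4, leaving R4C3 = 1.
The 3 cells of cage e must have sum 5, so R4C4 = 2.
Cage a needs two cells with sum 5, so R5C2 = 1.
The 3 cells of cage e must have sum 5, leaving R5C3 = 2.
Cage d has sum 11, so R1C5 = 1.
Column 3 already has 2, leaving R2C3 = 3.
The 4 cells of cage d must have sum 11, which forces R2C4 = 4.
Column 4 already has 2, which forces R3C4 = 1.
The 4 cells of cage f must have product 50, so R3C5 = 2.
Row 4 already has 2, so R4C1 = 5.
1 is placed in row 1, so R1C1 = 2.
The 4 cells of cage c must have product 40, so R2C1 = 1.
Row 2 now contains 3, leaving R2C2 = 2.
Row 3 now contains 2; hence R3C1 = 4.
Row 3 now contains 2, which forces R3C2 = 3.
Filled in: 2 5 4 3 1 / 1 2 3 4 5 / 4 3 5 1 2 / 5 4 1 2 3 / 3 1 2 5 4.

1 2 3 4 5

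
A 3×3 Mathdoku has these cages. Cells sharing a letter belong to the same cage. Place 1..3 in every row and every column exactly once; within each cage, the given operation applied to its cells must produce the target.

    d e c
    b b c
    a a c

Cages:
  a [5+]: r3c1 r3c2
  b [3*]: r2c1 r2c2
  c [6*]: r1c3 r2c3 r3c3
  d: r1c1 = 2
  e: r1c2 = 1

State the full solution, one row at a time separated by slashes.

2 1 3 / 1 3 2 / 3 2 1

Cage d is a single given cell, so r1c1 = 2.
E is a freebie; hence r1c2 = 1.
Row 1 already has 1, leaving r1c3 = 3.
Column 2 now contains 1; hence r2c2 = 3.
Column 1 now contains 2, so r3c1 = 3.
Column 2 now contains 3, so r3c2 = 2.
Row 3 now contains 2, leaving r3c3 = 1.
Row 2 now contains 3; hence r2c1 = 1.
Column 3 already has 1; hence r2c3 = 2.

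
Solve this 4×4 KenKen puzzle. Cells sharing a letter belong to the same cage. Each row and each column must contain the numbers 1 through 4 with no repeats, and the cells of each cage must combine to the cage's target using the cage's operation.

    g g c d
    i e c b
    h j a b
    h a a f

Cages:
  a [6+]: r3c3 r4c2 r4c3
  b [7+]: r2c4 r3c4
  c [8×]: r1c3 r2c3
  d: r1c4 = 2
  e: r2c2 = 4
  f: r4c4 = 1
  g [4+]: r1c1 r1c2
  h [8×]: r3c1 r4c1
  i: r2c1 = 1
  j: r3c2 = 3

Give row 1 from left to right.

Cage d is a single given cell; hence r1c4 = 2.
I is a freebie; hence r2c1 = 1.
E is a freebie, leaving r2c2 = 4.
Row 2 already has 4, so r2c3 = 2.
Row 2 already has 4; hence r2c4 = 3.
Cage j is given, so r3c2 = 3.
Row 3 now contains 3, which forces r3c3 = 1.
Column 4 now contains 3, leaving r3c4 = 4.
F is a freebie, which forces r4c4 = 1.
Column 1 already has 1; hence r1c1 = 3.
3 is placed in column 2, so r1c2 = 1.
Row 1 already has 2; hence r1c3 = 4.
4 is placed in row 3, leaving r3c1 = 2.
Cage h's pair has product 8; hence r4c1 = 4.
1 is placed in row 4, leaving r4c2 = 2.
The 3 cells of cage a must have sum 6, so r4c3 = 3.
Completed grid: 3 1 4 2 / 1 4 2 3 / 2 3 1 4 / 4 2 3 1.

3 1 4 2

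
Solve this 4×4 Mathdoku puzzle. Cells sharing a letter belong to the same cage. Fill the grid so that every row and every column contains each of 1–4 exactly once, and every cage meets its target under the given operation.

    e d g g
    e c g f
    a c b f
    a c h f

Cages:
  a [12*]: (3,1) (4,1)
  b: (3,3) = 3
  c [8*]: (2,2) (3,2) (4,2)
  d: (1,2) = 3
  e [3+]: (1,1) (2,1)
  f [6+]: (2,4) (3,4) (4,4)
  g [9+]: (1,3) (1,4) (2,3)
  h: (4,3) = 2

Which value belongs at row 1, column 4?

4

Cage d is given, leaving (1,2) = 3.
Cage b is given, which forces (3,3) = 3.
H is a freebie; hence (4,3) = 2.
Cage g needs sum 9, which forces (1,3) = 1.
Cage g has sum 9, so (1,4) = 4.
2 is placed in column 3, which forces (2,3) = 4.
Row 3 now contains 3; hence (3,1) = 4.
Cage a needs two cells with product 12, which forces (4,1) = 3.
3 is placed in row 4, which forces (4,4) = 1.
Row 1 already has 1, which forces (1,1) = 2.
The two cells of cage e must have sum 3, which forces (2,1) = 1.
Row 2 already has 1; hence (2,2) = 2.
Cage f has sum 6, leaving (2,4) = 3.
Column 2 now contains 2, leaving (3,2) = 1.
1 is placed in column 4, so (3,4) = 2.
1 is placed in row 4, so (4,2) = 4.
Completed grid: 2 3 1 4 / 1 2 4 3 / 4 1 3 2 / 3 4 2 1.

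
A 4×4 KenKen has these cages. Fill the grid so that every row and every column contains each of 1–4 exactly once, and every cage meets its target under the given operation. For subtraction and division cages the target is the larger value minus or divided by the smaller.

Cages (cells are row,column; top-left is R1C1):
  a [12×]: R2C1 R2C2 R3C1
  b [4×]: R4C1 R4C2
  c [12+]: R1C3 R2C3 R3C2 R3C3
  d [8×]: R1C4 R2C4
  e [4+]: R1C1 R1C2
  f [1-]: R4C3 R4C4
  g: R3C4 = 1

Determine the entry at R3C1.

Cage g is given, so R3C4 = 1.
Column 1 needs a 2, and only R3C1 is open for it.
Cage a has product 12, leaving R2C1 = 3.
The 3 cells of cage a must have product 12, so R2C2 = 2.
2 is placed in row 2; hence R2C4 = 4.
3 is placed in column 1, leaving R1C1 = 1.
The two cells of cage e must have sum 4, leaving R1C2 = 3.
Cage c has sum 12, leaving R1C3 = 4.
Column 4 now contains 4, so R1C4 = 2.
Row 2 now contains 4; hence R2C3 = 1.
Cage c needs sum 12, leaving R3C2 = 4.
Cage c has sum 12, leaving R3C3 = 3.
Column 1 already has 1, leaving R4C1 = 4.
4 is placed in column 2, which forces R4C2 = 1.
3 is placed in column 3; hence R4C3 = 2.
Column 4 now contains 2, so R4C4 = 3.
Completed grid: 1 3 4 2 / 3 2 1 4 / 2 4 3 1 / 4 1 2 3.

2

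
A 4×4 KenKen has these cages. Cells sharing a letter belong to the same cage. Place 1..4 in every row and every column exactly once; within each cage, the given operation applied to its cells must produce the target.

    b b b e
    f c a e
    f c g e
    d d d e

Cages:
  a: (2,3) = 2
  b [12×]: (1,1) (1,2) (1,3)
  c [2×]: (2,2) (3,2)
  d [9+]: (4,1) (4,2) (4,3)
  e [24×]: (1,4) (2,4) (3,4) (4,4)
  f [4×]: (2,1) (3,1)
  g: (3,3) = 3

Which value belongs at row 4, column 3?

4

Cage a is given; hence (2,3) = 2.
Cage g is given; hence (3,3) = 3.
Column 3 now contains 3, so (4,3) = 4.
4 is placed in column 3, so (1,3) = 1.
2 is placed in row 2; hence (2,2) = 1.
Cage c needs two cells with product 2, leaving (3,2) = 2.
Column 2 already has 2, so (4,2) = 3.
Cage b needs product 12; hence (1,1) = 3.
Column 2 already has 3, so (1,2) = 4.
Row 1 now contains 4, so (1,4) = 2.
Row 2 now contains 1, so (2,1) = 4.
Row 2 already has 4, leaving (2,4) = 3.
Cage f's pair has product 4; hence (3,1) = 1.
Row 3 already has 1, leaving (3,4) = 4.
3 is placed in row 4, leaving (4,1) = 2.
Column 4 now contains 2, so (4,4) = 1.
Completed grid: 3 4 1 2 / 4 1 2 3 / 1 2 3 4 / 2 3 4 1.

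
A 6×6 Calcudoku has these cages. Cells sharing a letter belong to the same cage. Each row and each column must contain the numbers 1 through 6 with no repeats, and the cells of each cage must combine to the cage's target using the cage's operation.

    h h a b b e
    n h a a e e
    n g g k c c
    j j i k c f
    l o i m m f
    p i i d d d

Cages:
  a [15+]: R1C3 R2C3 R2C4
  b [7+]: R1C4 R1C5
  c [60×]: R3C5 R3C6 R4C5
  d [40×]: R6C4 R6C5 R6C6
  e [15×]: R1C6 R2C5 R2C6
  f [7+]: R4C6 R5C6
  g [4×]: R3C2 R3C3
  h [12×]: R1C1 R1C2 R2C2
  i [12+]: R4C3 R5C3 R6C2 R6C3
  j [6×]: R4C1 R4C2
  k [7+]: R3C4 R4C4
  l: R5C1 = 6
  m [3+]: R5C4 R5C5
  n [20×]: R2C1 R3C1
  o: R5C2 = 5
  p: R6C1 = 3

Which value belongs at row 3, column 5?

2

Cage l is given, leaving R5C1 = 6.
O is a freebie, leaving R5C2 = 5.
P is a freebie, so R6C1 = 3.
In row 2, 2 can only go at R2C2, so R2C2 = 2.
The two cells of cage n must have product 20, leaving R2C1 = 4.
R3C2 and R3C3 in row 3 are {1, 4}, which forces R3C1 = 5.
Cage c needs product 60, so R4C5 = 5.
The only place for 3 in row 3 is R3C4.
The two cells of cage k must have sum 7, leaving R4C4 = 4.
Row 4 now contains 4, so R4C6 = 3.
Column 6 already has 3, leaving R5C6 = 4.
The 3 cells of cage e must have product 15, which forces R2C5 = 3.
Cage j's pair has product 6, leaving R4C1 = 1.
Row 4 already has 3, which forces R4C2 = 6.
Row 4 now contains 6; hence R4C3 = 2.
Row 5 already has 4, leaving R5C3 = 3.
Column 2 now contains 6, which forces R6C2 = 1.
Row 6 now contains 1, leaving R6C3 = 6.
Cage d needs product 40, which forces R6C5 = 4.
1 is placed in column 1, leaving R1C1 = 2.
Column 2 now contains 6, so R1C2 = 3.
6 is placed in column 3, leaving R1C3 = 4.
6 is placed in column 3, so R2C3 = 5.
Cage a has sum 15, so R2C4 = 6.
Row 2 now contains 5, so R2C6 = 1.
1 is placed in column 2, which forces R3C2 = 4.
Cage g's pair has product 4, leaving R3C3 = 1.
The two cells of cage b must have sum 7, so R1C4 = 1.
The two cells of cage b must have sum 7, which forces R1C5 = 6.
Column 6 now contains 1, which forces R1C6 = 5.
Column 5 now contains 6, leaving R3C5 = 2.
Row 3 now contains 2, which forces R3C6 = 6.
1 is placed in column 4, leaving R5C4 = 2.
2 is placed in column 5; hence R5C5 = 1.
Column 4 now contains 2; hence R6C4 = 5.
Column 6 now contains 5, which forces R6C6 = 2.
The full grid is 2 3 4 1 6 5 / 4 2 5 6 3 1 / 5 4 1 3 2 6 / 1 6 2 4 5 3 / 6 5 3 2 1 4 / 3 1 6 5 4 2.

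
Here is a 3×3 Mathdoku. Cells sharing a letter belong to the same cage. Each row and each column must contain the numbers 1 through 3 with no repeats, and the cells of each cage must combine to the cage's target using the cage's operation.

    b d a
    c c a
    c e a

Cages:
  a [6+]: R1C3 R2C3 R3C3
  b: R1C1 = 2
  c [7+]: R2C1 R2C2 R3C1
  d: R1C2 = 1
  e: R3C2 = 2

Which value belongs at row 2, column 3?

2

Cage b is given, leaving R1C1 = 2.
Cage d is given; hence R1C2 = 1.
Row 1 now contains 1, which forces R1C3 = 3.
Column 1 now contains 2, leaving R3C1 = 3.
Cage e is a single given cell, which forces R3C2 = 2.
2 is placed in row 3; hence R3C3 = 1.
Column 1 now contains 3, which forces R2C1 = 1.
Column 2 now contains 2, so R2C2 = 3.
1 is placed in column 3, leaving R2C3 = 2.
The full grid is 2 1 3 / 1 3 2 / 3 2 1.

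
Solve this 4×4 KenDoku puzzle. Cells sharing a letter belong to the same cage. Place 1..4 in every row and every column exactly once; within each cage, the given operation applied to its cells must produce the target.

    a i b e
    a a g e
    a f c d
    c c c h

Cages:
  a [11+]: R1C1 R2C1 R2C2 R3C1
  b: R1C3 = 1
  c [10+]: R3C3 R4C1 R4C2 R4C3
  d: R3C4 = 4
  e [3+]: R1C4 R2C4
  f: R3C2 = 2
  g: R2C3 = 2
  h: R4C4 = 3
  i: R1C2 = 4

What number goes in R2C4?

Cage i is given, leaving R1C2 = 4.
Cage b is given, so R1C3 = 1.
Row 1 now contains 1, so R1C4 = 2.
G is a freebie, leaving R2C3 = 2.
Column 4 already has 2; hence R2C4 = 1.
Cage f is a single given cell, which forces R3C2 = 2.
Cage d is a single given cell, so R3C4 = 4.
Cage h is a single given cell, which forces R4C4 = 3.
Row 1 now contains 2, so R1C1 = 3.
The 4 cells of cage a must have sum 11, so R2C1 = 4.
Row 2 now contains 2; hence R2C2 = 3.
The 4 cells of cage a must have sum 11, leaving R3C1 = 1.
4 is placed in row 3, which forces R3C3 = 3.
Cage c has sum 10, so R4C1 = 2.
Row 4 now contains 3, so R4C2 = 1.
Row 4 now contains 3, which forces R4C3 = 4.
The full grid is 3 4 1 2 / 4 3 2 1 / 1 2 3 4 / 2 1 4 3.

1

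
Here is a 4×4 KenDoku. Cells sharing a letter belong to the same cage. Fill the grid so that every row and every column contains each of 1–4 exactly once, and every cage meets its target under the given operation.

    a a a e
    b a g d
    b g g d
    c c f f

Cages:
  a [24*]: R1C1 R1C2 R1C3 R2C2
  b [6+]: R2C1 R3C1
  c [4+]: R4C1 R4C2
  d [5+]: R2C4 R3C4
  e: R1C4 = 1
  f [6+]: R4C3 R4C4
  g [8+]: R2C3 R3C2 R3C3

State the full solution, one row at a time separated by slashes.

E is a freebie; hence R1C4 = 1.
Cage a has product 24; hence R2C2 = 1.
Column 2 now contains 1, which forces R4C2 = 3.
3 is placed in row 4, leaving R4C1 = 1.
In row 2, 4 can only go at R2C1, so R2C1 = 4.
Column 1 already has 4; hence R3C1 = 2.
Row 3 now contains 2; hence R3C2 = 4.
Row 3 now contains 4, which forces R3C3 = 1.
Row 3 now contains 2, which forces R3C4 = 3.
Column 1 now contains 2, which forces R1C1 = 3.
4 is placed in column 2, leaving R1C2 = 2.
The 4 cells of cage a must have product 24; hence R1C3 = 4.
The 3 cells of cage g must have sum 8; hence R2C3 = 3.
3 is placed in column 4, so R2C4 = 2.
4 is placed in column 3, so R4C3 = 2.
Column 4 already has 2, leaving R4C4 = 4.

3 2 4 1 / 4 1 3 2 / 2 4 1 3 / 1 3 2 4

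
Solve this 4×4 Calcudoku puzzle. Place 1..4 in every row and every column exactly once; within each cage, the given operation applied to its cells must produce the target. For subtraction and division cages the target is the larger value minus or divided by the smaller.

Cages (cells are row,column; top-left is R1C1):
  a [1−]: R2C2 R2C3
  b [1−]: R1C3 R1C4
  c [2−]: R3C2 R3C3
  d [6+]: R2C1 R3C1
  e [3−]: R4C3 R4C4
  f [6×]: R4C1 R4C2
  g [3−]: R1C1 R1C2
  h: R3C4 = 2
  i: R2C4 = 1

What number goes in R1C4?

3

Cage i is a single given cell, so R2C4 = 1.
H is a freebie, which forces R3C4 = 2.
Column 4 now contains 1, which forces R4C4 = 4.
Column 4 now contains 4, so R1C4 = 3.
Cage d needs two cells with sum 6, leaving R2C1 = 2.
2 is placed in row 3, so R3C1 = 4.
2 is placed in column 1, leaving R4C1 = 3.
Row 4 now contains 3, leaving R4C2 = 2.
Row 4 already has 4; hence R4C3 = 1.
4 is placed in column 1, leaving R1C1 = 1.
Cage g's pair has difference 3, which forces R1C2 = 4.
Row 1 now contains 4, so R1C3 = 2.
Column 2 now contains 4, leaving R2C2 = 3.
Row 2 now contains 3, leaving R2C3 = 4.
Cage c needs two cells with difference 2; hence R3C2 = 1.
Column 3 already has 1, leaving R3C3 = 3.
The full grid is 1 4 2 3 / 2 3 4 1 / 4 1 3 2 / 3 2 1 4.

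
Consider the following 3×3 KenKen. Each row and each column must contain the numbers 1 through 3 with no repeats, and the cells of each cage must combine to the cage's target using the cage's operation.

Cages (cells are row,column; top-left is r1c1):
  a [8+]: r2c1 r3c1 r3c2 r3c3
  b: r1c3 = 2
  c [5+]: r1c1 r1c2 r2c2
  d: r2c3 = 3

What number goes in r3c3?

1

Cage b is given, so r1c3 = 2.
Cage a needs sum 8, so r2c1 = 2.
2 is placed in row 2, which forces r2c2 = 1.
Cage d is a single given cell, so r2c3 = 3.
3 is placed in column 3, so r3c3 = 1.
Row 1 now contains 2, leaving r1c1 = 1.
Column 2 already has 1, so r1c2 = 3.
Row 3 already has 1, which forces r3c1 = 3.
Cage a has sum 8, leaving r3c2 = 2.
The full grid is 1 3 2 / 2 1 3 / 3 2 1.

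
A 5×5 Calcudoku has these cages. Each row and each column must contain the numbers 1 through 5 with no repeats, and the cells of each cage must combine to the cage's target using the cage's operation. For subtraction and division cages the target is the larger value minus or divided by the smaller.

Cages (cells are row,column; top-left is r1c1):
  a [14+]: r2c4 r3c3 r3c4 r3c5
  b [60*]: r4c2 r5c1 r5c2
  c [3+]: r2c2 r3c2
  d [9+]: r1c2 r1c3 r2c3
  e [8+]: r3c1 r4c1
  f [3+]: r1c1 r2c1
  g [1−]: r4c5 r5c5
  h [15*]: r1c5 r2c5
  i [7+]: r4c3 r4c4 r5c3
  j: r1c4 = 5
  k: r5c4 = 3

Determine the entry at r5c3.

Cage j is given, leaving r1c4 = 5.
Row 1 now contains 5, which forces r1c5 = 3.
3 is placed in column 5, so r2c5 = 5.
K is a freebie, which forces r5c4 = 3.
The 4 cells of cage a must have sum 14, leaving r2c4 = 4.
The 4 cells of cage a must have sum 14; hence r3c3 = 5.
Cage a needs sum 14, which forces r3c4 = 1.
Cage a has sum 14, which forces r3c5 = 4.
Cage b needs product 60; hence r4c2 = 3.
Column 4 now contains 1, which forces r4c4 = 2.
Row 4 now contains 2, leaving r4c5 = 1.
Column 5 already has 1, leaving r5c5 = 2.
Cage c's pair has sum 3, so r2c2 = 1.
Row 2 now contains 4; hence r2c3 = 3.
5 is placed in row 3, leaving r3c1 = 3.
Row 3 already has 1, so r3c2 = 2.
3 is placed in row 4, leaving r4c1 = 5.
1 is placed in row 4, which forces r4c3 = 4.
5 is placed in column 1, leaving r5c1 = 4.
4 is placed in row 5; hence r5c2 = 5.
Cage i needs sum 7; hence r5c3 = 1.
Cage f's pair has sum 3, which forces r1c1 = 1.
Column 2 already has 2, which forces r1c2 = 4.
4 is placed in column 3; hence r1c3 = 2.
Row 2 now contains 1, which forces r2c1 = 2.
Completed grid: 1 4 2 5 3 / 2 1 3 4 5 / 3 2 5 1 4 / 5 3 4 2 1 / 4 5 1 3 2.

1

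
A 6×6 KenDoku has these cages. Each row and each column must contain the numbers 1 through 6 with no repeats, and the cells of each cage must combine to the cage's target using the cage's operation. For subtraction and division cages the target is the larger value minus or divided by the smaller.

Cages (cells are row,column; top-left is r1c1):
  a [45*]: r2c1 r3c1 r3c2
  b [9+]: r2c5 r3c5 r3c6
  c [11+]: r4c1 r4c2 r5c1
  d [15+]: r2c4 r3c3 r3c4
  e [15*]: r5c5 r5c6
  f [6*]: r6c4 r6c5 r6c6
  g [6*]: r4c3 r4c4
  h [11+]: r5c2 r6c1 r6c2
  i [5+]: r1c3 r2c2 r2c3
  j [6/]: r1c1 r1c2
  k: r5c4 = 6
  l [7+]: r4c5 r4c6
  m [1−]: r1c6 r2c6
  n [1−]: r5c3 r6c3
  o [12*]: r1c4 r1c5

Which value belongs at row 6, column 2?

Cage a has product 45, leaving r2c1 = 3.
Row 2 now contains 3, so r2c3 = 1.
Cage a has product 45, which forces r3c1 = 5.
Cage a needs product 45; hence r3c2 = 3.
K is a freebie, which forces r5c4 = 6.
1 is placed in column 3; hence r1c3 = 2.
Row 2 already has 1, which forces r2c2 = 2.
Cage d has sum 15, so r2c4 = 5.
The 3 cells of cage d must have sum 15, so r3c3 = 6.
Column 4 now contains 6, leaving r3c4 = 4.
6 is placed in column 3, which forces r4c3 = 3.
Column 4 now contains 4, so r1c4 = 3.
Cage o needs two cells with product 12, leaving r1c5 = 4.
Row 1 already has 3, which forces r1c6 = 5.
Cage b needs sum 9; hence r2c5 = 6.
Row 2 now contains 6, leaving r2c6 = 4.
The two cells of cage g must have product 6; hence r4c4 = 2.
Column 6 already has 5, so r5c6 = 3.
2 is placed in column 4, which forces r6c4 = 1.
Row 6 already has 1, leaving r6c6 = 2.
Cage b has sum 9; hence r3c5 = 2.
Column 6 already has 2; hence r3c6 = 1.
Cage l needs two cells with sum 7, which forces r4c5 = 1.
Cage l's pair has sum 7, so r4c6 = 6.
Cage h needs sum 11, leaving r5c2 = 1.
3 is placed in row 5, leaving r5c5 = 5.
2 is placed in row 6; hence r6c5 = 3.
Cage j needs two cells with quotient 6, so r1c1 = 1.
Column 2 already has 1, so r1c2 = 6.
Row 4 already has 6; hence r4c1 = 4.
The 3 cells of cage c must have sum 11, which forces r4c2 = 5.
The 3 cells of cage c must have sum 11, leaving r5c1 = 2.
Row 5 already has 5, leaving r5c3 = 4.
Column 1 already has 4, leaving r6c1 = 6.
Column 2 now contains 6, leaving r6c2 = 4.
Cage n's pair has difference 1, leaving r6c3 = 5.
The full grid is 1 6 2 3 4 5 / 3 2 1 5 6 4 / 5 3 6 4 2 1 / 4 5 3 2 1 6 / 2 1 4 6 5 3 / 6 4 5 1 3 2.

4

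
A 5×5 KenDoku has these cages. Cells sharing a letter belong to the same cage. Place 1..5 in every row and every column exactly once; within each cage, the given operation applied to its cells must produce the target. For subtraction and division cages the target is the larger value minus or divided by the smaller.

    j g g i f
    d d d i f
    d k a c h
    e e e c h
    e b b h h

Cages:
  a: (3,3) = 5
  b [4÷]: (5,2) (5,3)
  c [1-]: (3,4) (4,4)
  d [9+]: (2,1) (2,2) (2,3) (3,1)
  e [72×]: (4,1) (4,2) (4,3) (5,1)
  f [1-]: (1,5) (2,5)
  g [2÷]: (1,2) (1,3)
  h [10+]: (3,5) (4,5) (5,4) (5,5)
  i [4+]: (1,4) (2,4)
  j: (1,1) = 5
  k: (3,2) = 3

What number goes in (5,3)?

J is a freebie, which forces (1,1) = 5.
K is a freebie, so (3,2) = 3.
Cage a is given; hence (3,3) = 5.
Cage e needs product 72, so (5,1) = 3.
The 4 cells of cage e must have product 72, so (4,3) = 3.
Cage h has sum 10, leaving (5,4) = 2.
Cage c's pair has difference 1, which forces (3,4) = 4.
Cage c needs two cells with difference 1, leaving (4,4) = 5.
Cage h has sum 10, which forces (5,5) = 5.
The only place for 5 in row 2 is (2,2).
The 4 cells of cage d must have sum 9, so (2,1) = 2.
The 4 cells of cage d must have sum 9; hence (2,3) = 1.
Row 2 already has 1, leaving (2,4) = 3.
Row 2 now contains 3, so (2,5) = 4.
Cage d needs sum 9; hence (3,1) = 1.
1 is placed in row 3; hence (3,5) = 2.
Column 1 now contains 2, which forces (4,1) = 4.
4 is placed in row 4, so (4,2) = 2.
Column 5 already has 2, leaving (4,5) = 1.
1 is placed in column 3, which forces (5,3) = 4.
Column 3 now contains 4, so (1,3) = 2.
Column 4 already has 3, leaving (1,4) = 1.
Column 5 now contains 1, which forces (1,5) = 3.
4 is placed in row 5; hence (5,2) = 1.
1 is placed in row 1, leaving (1,2) = 4.
The full grid is 5 4 2 1 3 / 2 5 1 3 4 / 1 3 5 4 2 / 4 2 3 5 1 / 3 1 4 2 5.

4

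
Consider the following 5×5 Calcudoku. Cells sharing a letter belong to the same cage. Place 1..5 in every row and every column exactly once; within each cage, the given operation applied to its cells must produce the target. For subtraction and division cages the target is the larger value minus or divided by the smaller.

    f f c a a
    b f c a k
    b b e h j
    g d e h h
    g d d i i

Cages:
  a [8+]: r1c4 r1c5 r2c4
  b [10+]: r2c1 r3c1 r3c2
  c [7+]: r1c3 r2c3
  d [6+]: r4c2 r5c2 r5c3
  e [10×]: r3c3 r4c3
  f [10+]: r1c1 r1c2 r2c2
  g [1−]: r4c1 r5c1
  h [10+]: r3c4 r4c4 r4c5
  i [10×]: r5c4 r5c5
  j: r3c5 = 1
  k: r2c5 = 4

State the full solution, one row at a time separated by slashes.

K is a freebie, so r2c5 = 4.
Cage j is a single given cell, leaving r3c5 = 1.
The only place for 1 in column 3 is r5c3.
Column 3 needs a 3, and only r2c3 is open for it.
Cage c needs two cells with sum 7, which forces r1c3 = 4.
In row 1, 1 can only go at r1c4, so r1c4 = 1.
In row 2, 1 can only go at r2c1, so r2c1 = 1.
In row 3, 3 can only go at r3c4, so r3c4 = 3.
The only place for 2 in row 3 is r3c3.
2 is placed in column 3, which forces r4c3 = 5.
Cage h needs sum 10, which forces r4c4 = 4.
Cage h has sum 10, which forces r4c5 = 3.
Row 4 already has 3; hence r4c1 = 2.
2 is placed in row 4, leaving r4c2 = 1.
Cage g's pair has difference 1; hence r5c1 = 3.
Row 5 now contains 3, leaving r5c2 = 4.
Column 1 now contains 3, so r1c1 = 5.
Cage f has sum 10, so r1c2 = 3.
Row 1 now contains 5, which forces r1c5 = 2.
Cage f needs sum 10, so r2c2 = 2.
2 is placed in row 2, which forces r2c4 = 5.
The 3 cells of cage b must have sum 10; hence r3c1 = 4.
4 is placed in column 2; hence r3c2 = 5.
5 is placed in column 4, leaving r5c4 = 2.
Column 5 now contains 2, leaving r5c5 = 5.

5 3 4 1 2 / 1 2 3 5 4 / 4 5 2 3 1 / 2 1 5 4 3 / 3 4 1 2 5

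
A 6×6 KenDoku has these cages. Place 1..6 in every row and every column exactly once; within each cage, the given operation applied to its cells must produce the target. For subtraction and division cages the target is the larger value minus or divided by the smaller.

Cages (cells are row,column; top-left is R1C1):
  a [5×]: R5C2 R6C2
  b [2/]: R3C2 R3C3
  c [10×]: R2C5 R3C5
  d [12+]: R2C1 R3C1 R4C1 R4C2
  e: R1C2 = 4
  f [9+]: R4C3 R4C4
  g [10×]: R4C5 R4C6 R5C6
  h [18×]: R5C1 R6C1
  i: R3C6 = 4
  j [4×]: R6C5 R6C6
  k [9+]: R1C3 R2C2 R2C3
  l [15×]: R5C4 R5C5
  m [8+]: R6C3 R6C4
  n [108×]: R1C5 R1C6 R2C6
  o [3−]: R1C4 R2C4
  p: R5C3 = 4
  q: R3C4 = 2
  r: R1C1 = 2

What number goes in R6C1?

Cage r is a single given cell, which forces R1C1 = 2.
Cage e is a single given cell, so R1C2 = 4.
The 3 cells of cage n must have product 108, leaving R1C5 = 6.
Cage n has product 108, leaving R1C6 = 3.
The 3 cells of cage n must have product 108; hence R2C6 = 6.
Cage q is given, so R3C4 = 2.
2 is placed in row 3; hence R3C5 = 5.
Cage i is given, which forces R3C6 = 4.
Cage p is a single given cell; hence R5C3 = 4.
Column 5 already has 5, which forces R5C5 = 3.
4 is placed in column 6, so R6C6 = 1.
Cage o's pair has difference 3, so R1C4 = 1.
The two cells of cage o must have difference 3, which forces R2C4 = 4.
Column 5 already has 5, so R2C5 = 2.
Cage g needs product 10, which forces R4C5 = 1.
Row 5 already has 3, leaving R5C1 = 6.
The two cells of cage a must have product 5, leaving R5C2 = 1.
Row 5 already has 3, so R5C4 = 5.
Row 5 already has 5, leaving R5C6 = 2.
The two cells of cage h must have product 18, so R6C1 = 3.
1 is placed in row 6; hence R6C2 = 5.
Row 6 now contains 5; hence R6C3 = 2.
Row 6 now contains 3, leaving R6C4 = 6.
1 is placed in row 6, which forces R6C5 = 4.
1 is placed in row 1; hence R1C3 = 5.
Cage d has sum 12, leaving R2C1 = 5.
5 is placed in column 2, so R2C2 = 3.
Cage k needs sum 9, which forces R2C3 = 1.
Column 1 now contains 3, which forces R3C1 = 1.
Column 2 now contains 3, so R3C2 = 6.
Row 3 already has 6, leaving R3C3 = 3.
Cage d needs sum 12; hence R4C1 = 4.
Cage d has sum 12, so R4C2 = 2.
Cage f's pair has sum 9, leaving R4C3 = 6.
Column 4 already has 6; hence R4C4 = 3.
2 is placed in column 6, leaving R4C6 = 5.
The full grid is 2 4 5 1 6 3 / 5 3 1 4 2 6 / 1 6 3 2 5 4 / 4 2 6 3 1 5 / 6 1 4 5 3 2 / 3 5 2 6 4 1.

3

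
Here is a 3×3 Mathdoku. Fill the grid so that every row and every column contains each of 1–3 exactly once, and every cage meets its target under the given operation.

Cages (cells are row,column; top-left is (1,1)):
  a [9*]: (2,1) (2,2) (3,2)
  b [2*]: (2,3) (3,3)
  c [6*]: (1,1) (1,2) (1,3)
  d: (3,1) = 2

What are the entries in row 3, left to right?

2 3 1

The 3 cells of cage a must have product 9, so (2,1) = 3.
The 3 cells of cage a must have product 9, so (2,2) = 1.
1 is placed in row 2; hence (2,3) = 2.
Cage d is given, which forces (3,1) = 2.
Cage a has product 9, so (3,2) = 3.
Column 3 already has 2, which forces (3,3) = 1.
Column 1 already has 2, so (1,1) = 1.
Column 2 already has 3, leaving (1,2) = 2.
Column 3 already has 1, leaving (1,3) = 3.
Completed grid: 1 2 3 / 3 1 2 / 2 3 1.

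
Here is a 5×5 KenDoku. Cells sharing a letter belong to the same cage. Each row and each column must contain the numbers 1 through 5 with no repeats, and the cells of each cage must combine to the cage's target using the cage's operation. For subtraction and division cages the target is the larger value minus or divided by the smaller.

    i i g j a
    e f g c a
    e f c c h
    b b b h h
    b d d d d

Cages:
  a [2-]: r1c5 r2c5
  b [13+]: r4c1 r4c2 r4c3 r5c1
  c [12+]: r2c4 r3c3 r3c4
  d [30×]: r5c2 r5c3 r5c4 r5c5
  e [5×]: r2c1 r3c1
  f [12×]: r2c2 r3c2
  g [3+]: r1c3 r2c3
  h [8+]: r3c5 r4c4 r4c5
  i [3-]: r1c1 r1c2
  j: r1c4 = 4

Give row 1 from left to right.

Cage j is a single given cell, which forces r1c4 = 4.
Row 1 needs a 3, and only r1c5 is open for it.
In row 1, 1 can only go at r1c3, so r1c3 = 1.
1 is placed in column 3, leaving r2c3 = 2.
The only place for 4 in row 2 is r2c2.
Column 2 already has 4, so r3c2 = 3.
In row 2, 3 can only go at r2c4, so r2c4 = 3.
The 3 cells of cage c must have sum 12; hence r3c3 = 4.
Cage c needs sum 12, leaving r3c4 = 5.
The 4 cells of cage d must have product 30, which forces r5c3 = 3.
Cage e's pair has product 5; hence r2c1 = 5.
Row 2 now contains 5, leaving r2c5 = 1.
Row 3 now contains 5, so r3c1 = 1.
1 is placed in column 5, leaving r3c5 = 2.
Column 3 now contains 3; hence r4c3 = 5.
Row 4 now contains 5, leaving r4c5 = 4.
Column 5 now contains 2, so r5c5 = 5.
5 is placed in column 1; hence r1c1 = 2.
The two cells of cage i must have difference 3, so r1c2 = 5.
Cage b needs sum 13, leaving r4c1 = 3.
The 4 cells of cage b must have sum 13, leaving r4c2 = 1.
The 3 cells of cage h must have sum 8, leaving r4c4 = 2.
The 4 cells of cage b must have sum 13; hence r5c1 = 4.
Column 2 already has 1, leaving r5c2 = 2.
Column 4 now contains 2, so r5c4 = 1.
Completed grid: 2 5 1 4 3 / 5 4 2 3 1 / 1 3 4 5 2 / 3 1 5 2 4 / 4 2 3 1 5.

2 5 1 4 3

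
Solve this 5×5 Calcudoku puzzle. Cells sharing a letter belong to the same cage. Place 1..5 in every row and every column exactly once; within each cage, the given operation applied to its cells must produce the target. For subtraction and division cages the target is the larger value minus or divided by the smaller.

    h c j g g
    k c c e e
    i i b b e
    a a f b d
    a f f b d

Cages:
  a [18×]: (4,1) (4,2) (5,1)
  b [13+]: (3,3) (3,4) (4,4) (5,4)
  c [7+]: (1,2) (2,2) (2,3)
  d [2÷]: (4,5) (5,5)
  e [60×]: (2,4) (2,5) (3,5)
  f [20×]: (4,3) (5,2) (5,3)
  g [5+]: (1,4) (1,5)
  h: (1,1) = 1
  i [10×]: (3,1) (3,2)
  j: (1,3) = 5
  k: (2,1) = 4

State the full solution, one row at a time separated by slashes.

1 4 5 2 3 / 4 1 2 3 5 / 5 2 3 1 4 / 2 3 4 5 1 / 3 5 1 4 2

Cage h is a single given cell, so (1,1) = 1.
J is a freebie, which forces (1,3) = 5.
Cage k is given, which forces (2,1) = 4.
Cage a has product 18; hence (4,1) = 2.
Cage a has product 18, leaving (4,2) = 3.
Cage a needs product 18, leaving (5,1) = 3.
Cage c needs sum 7, which forces (1,2) = 4.
Column 1 now contains 2, which forces (3,1) = 5.
Cage i needs two cells with product 10, so (3,2) = 2.
The 3 cells of cage e must have product 60, which forces (3,5) = 4.
Column 5 already has 4, so (4,5) = 1.
Cage f needs product 20, so (5,2) = 5.
Cage d's pair has quotient 2, leaving (5,5) = 2.
The two cells of cage g must have sum 5; hence (1,4) = 2.
Column 5 now contains 2; hence (1,5) = 3.
2 is placed in column 2, leaving (2,2) = 1.
The 3 cells of cage c must have sum 7, so (2,3) = 2.
Column 5 now contains 3; hence (2,5) = 5.
Row 4 now contains 1, so (4,3) = 4.
The 4 cells of cage b must have sum 13; hence (4,4) = 5.
The 3 cells of cage f must have product 20; hence (5,3) = 1.
Cage b has sum 13, which forces (5,4) = 4.
Row 2 now contains 5, which forces (2,4) = 3.
1 is placed in column 3, leaving (3,3) = 3.
The 4 cells of cage b must have sum 13, so (3,4) = 1.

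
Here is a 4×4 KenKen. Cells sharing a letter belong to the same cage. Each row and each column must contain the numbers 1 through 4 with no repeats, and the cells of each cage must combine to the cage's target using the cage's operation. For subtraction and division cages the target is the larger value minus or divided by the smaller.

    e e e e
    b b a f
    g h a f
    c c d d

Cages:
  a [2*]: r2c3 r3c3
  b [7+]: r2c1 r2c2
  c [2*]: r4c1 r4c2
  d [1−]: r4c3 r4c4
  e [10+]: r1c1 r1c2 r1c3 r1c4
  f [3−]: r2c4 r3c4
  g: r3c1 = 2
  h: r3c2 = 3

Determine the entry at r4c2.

Cage g is given, so r3c1 = 2.
H is a freebie, leaving r3c2 = 3.
Row 3 already has 2, which forces r3c3 = 1.
Row 3 now contains 1, leaving r3c4 = 4.
Column 1 now contains 2, which forces r4c1 = 1.
Row 4 now contains 1; hence r4c2 = 2.
2 is placed in row 4, leaving r4c4 = 3.
Cage b's pair has sum 7, leaving r2c1 = 3.
3 is placed in column 2, leaving r2c2 = 4.
1 is placed in column 3; hence r2c3 = 2.
Column 4 already has 4, so r2c4 = 1.
3 is placed in row 4, so r4c3 = 4.
3 is placed in column 1, which forces r1c1 = 4.
Column 2 already has 4, leaving r1c2 = 1.
Column 3 already has 4, which forces r1c3 = 3.
Column 4 already has 1, which forces r1c4 = 2.
Filled in: 4 1 3 2 / 3 4 2 1 / 2 3 1 4 / 1 2 4 3.

2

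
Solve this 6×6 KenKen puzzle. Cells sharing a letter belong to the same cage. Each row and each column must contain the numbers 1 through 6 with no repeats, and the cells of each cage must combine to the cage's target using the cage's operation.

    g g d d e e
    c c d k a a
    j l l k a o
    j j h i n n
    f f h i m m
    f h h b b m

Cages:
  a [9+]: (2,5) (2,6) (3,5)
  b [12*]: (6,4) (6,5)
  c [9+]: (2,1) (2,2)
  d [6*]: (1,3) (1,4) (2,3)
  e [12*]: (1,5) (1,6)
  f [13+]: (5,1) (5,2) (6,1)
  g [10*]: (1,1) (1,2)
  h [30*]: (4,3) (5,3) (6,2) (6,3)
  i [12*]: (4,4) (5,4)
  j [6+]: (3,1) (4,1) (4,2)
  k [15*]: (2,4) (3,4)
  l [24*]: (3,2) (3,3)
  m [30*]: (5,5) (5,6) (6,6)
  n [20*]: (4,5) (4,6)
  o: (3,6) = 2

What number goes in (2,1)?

5

O is a freebie, which forces (3,6) = 2.
The only place for 4 in column 3 is (3,3).
4 is placed in row 3, leaving (3,2) = 6.
In column 4, 1 can only go at (1,4), so (1,4) = 1.
The only place for 6 in row 1 is (1,3).
The 3 cells of cage d must have product 6; hence (2,3) = 1.
Cage h has product 30, so (6,2) = 1.
In row 2, 2 can only go at (2,5), so (2,5) = 2.
In row 3, 5 can only go at (3,4), so (3,4) = 5.
Column 4 now contains 5; hence (2,4) = 3.
Row 2 needs a 6, and only (2,6) is open for it.
The 3 cells of cage a must have sum 9; hence (3,5) = 1.
Cage m has product 30, which forces (5,5) = 6.
The 3 cells of cage m must have product 30, which forces (5,6) = 1.
6 is placed in column 5, so (6,5) = 3.
Column 6 now contains 6, which forces (6,6) = 5.
Column 5 now contains 3, so (1,5) = 4.
Cage e needs two cells with product 12, so (1,6) = 3.
1 is placed in row 3; hence (3,1) = 3.
Cage j has sum 6, which forces (4,1) = 1.
The 3 cells of cage j must have sum 6; hence (4,2) = 2.
Cage h needs product 30, so (4,3) = 3.
Cage i needs two cells with product 12, leaving (4,4) = 6.
Cage n's pair has product 20, so (4,5) = 5.
Column 6 now contains 5; hence (4,6) = 4.
Cage h has product 30, which forces (5,3) = 5.
Row 5 now contains 6, which forces (5,4) = 2.
5 is placed in row 6; hence (6,3) = 2.
The two cells of cage b must have product 12; hence (6,4) = 4.
Cage g needs two cells with product 10, which forces (1,1) = 2.
Column 2 now contains 2, leaving (1,2) = 5.
5 is placed in column 2, so (2,2) = 4.
2 is placed in row 5, leaving (5,1) = 4.
Cage f needs sum 13, so (5,2) = 3.
Row 6 now contains 4; hence (6,1) = 6.
Row 2 already has 4; hence (2,1) = 5.
The full grid is 2 5 6 1 4 3 / 5 4 1 3 2 6 / 3 6 4 5 1 2 / 1 2 3 6 5 4 / 4 3 5 2 6 1 / 6 1 2 4 3 5.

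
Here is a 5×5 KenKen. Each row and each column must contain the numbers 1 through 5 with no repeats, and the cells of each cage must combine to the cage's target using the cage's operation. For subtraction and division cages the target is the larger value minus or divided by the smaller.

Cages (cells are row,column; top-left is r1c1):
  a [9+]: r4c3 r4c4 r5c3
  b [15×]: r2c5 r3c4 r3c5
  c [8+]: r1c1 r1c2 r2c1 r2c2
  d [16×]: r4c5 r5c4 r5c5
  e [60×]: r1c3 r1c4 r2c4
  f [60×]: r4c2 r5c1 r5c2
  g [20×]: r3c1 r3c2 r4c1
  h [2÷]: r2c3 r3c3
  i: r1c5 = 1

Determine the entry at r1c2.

Cage i is a single given cell; hence r1c5 = 1.
Column 5 now contains 1; hence r5c5 = 4.
Cage b needs product 15, leaving r3c4 = 1.
Cage f has product 60; hence r4c2 = 4.
Column 5 now contains 4, so r4c5 = 2.
4 is placed in row 5; hence r5c4 = 2.
Cage g has product 20, so r3c1 = 4.
Cage g has product 20, which forces r3c2 = 5.
4 is placed in row 3, so r3c3 = 2.
Row 3 already has 5, leaving r3c5 = 3.
The 3 cells of cage g must have product 20, which forces r4c1 = 1.
5 is placed in column 2; hence r5c2 = 3.
Cage c has sum 8; hence r1c1 = 3.
Column 2 already has 3; hence r1c2 = 2.
Column 1 now contains 1, which forces r2c1 = 2.
Cage c needs sum 8, leaving r2c2 = 1.
1 is placed in row 2; hence r2c3 = 4.
3 is placed in column 5, which forces r2c5 = 5.
3 is placed in row 5, which forces r5c1 = 5.
Cage a has sum 9; hence r5c3 = 1.
Column 3 now contains 4, leaving r1c3 = 5.
The 3 cells of cage e must have product 60, leaving r1c4 = 4.
5 is placed in row 2, so r2c4 = 3.
5 is placed in column 3, which forces r4c3 = 3.
Column 4 already has 3; hence r4c4 = 5.
Completed grid: 3 2 5 4 1 / 2 1 4 3 5 / 4 5 2 1 3 / 1 4 3 5 2 / 5 3 1 2 4.

2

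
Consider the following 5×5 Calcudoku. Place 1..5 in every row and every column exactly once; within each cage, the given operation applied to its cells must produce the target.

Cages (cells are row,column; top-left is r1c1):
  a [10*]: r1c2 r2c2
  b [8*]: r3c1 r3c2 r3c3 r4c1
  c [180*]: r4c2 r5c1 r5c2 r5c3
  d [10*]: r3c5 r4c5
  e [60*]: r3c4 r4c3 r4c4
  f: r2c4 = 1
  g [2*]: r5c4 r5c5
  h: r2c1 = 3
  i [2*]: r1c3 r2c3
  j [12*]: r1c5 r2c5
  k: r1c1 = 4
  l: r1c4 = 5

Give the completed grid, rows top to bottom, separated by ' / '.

4 2 1 5 3 / 3 5 2 1 4 / 2 1 4 3 5 / 1 3 5 4 2 / 5 4 3 2 1

Cage k is a single given cell, which forces r1c1 = 4.
Cage l is given, which forces r1c4 = 5.
Row 1 already has 4, so r1c5 = 3.
Cage h is given, which forces r2c1 = 3.
Cage f is a single given cell, leaving r2c4 = 1.
Column 5 now contains 3; hence r2c5 = 4.
4 is placed in column 1; hence r3c1 = 2.
Row 3 now contains 2, which forces r3c5 = 5.
Cage b has product 8, so r4c1 = 1.
Cage c needs product 180; hence r4c2 = 3.
Row 4 now contains 3, which forces r4c4 = 4.
5 is placed in column 5, leaving r4c5 = 2.
3 is placed in column 1, leaving r5c1 = 5.
5 is placed in row 5; hence r5c2 = 4.
Row 5 already has 4, which forces r5c3 = 3.
1 is placed in column 4, which forces r5c4 = 2.
Column 5 now contains 2, so r5c5 = 1.
Row 1 already has 5, which forces r1c2 = 2.
Cage i's pair has product 2; hence r1c3 = 1.
Cage a needs two cells with product 10, which forces r2c2 = 5.
Row 2 now contains 1, so r2c3 = 2.
4 is placed in column 2, which forces r3c2 = 1.
The 4 cells of cage b must have product 8, leaving r3c3 = 4.
Column 4 now contains 4, so r3c4 = 3.
4 is placed in row 4, which forces r4c3 = 5.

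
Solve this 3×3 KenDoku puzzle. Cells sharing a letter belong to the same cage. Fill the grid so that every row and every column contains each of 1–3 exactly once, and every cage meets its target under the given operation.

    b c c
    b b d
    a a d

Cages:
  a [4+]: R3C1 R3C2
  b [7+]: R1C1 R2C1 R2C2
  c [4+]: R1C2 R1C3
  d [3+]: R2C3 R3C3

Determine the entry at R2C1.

The only place for 2 in row 1 is R1C1.
Cage b has sum 7, leaving R2C1 = 3.
Cage b has sum 7, so R2C2 = 2.
Row 2 now contains 2, which forces R2C3 = 1.
Column 1 already has 3, leaving R3C1 = 1.
Row 3 already has 1, which forces R3C2 = 3.
Column 3 already has 1, so R3C3 = 2.
3 is placed in column 2, leaving R1C2 = 1.
Column 3 already has 1, so R1C3 = 3.
Completed grid: 2 1 3 / 3 2 1 / 1 3 2.

3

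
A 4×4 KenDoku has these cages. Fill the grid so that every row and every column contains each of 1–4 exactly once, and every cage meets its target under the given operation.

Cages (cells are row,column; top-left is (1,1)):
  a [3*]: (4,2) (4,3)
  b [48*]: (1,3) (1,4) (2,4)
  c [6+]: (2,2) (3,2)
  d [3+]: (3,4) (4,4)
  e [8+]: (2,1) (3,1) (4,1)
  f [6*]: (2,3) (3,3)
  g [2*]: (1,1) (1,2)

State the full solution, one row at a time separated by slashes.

Cage b has product 48, so (1,3) = 4.
Cage b needs product 48; hence (1,4) = 3.
The 3 cells of cage b must have product 48, so (2,4) = 4.
Row 2 now contains 4, leaving (2,2) = 2.
Row 2 already has 2, so (2,3) = 3.
The two cells of cage c must have sum 6, which forces (3,2) = 4.
Column 3 already has 3, so (3,3) = 2.
2 is placed in row 3, so (3,4) = 1.
Column 3 already has 3, leaving (4,3) = 1.
Column 4 already has 1, which forces (4,4) = 2.
The two cells of cage g must have product 2; hence (1,1) = 2.
2 is placed in column 2, which forces (1,2) = 1.
3 is placed in row 2, leaving (2,1) = 1.
Row 3 now contains 1; hence (3,1) = 3.
Cage e has sum 8, which forces (4,1) = 4.
1 is placed in row 4, leaving (4,2) = 3.

2 1 4 3 / 1 2 3 4 / 3 4 2 1 / 4 3 1 2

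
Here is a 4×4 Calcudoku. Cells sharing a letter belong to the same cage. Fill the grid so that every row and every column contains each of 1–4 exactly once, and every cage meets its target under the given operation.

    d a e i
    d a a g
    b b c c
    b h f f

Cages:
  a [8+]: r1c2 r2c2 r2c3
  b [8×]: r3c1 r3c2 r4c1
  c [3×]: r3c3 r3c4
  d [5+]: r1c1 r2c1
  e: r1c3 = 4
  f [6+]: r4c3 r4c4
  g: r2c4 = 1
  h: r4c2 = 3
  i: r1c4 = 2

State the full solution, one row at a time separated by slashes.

3 1 4 2 / 2 4 3 1 / 4 2 1 3 / 1 3 2 4

E is a freebie; hence r1c3 = 4.
I is a freebie; hence r1c4 = 2.
Cage g is a single given cell, leaving r2c4 = 1.
Column 4 already has 1; hence r3c4 = 3.
Cage h is given, which forces r4c2 = 3.
Column 3 already has 4, leaving r4c3 = 2.
2 is placed in column 4, which forces r4c4 = 4.
Column 2 now contains 3, leaving r1c2 = 1.
The 3 cells of cage a must have sum 8, which forces r2c2 = 4.
Column 3 already has 2, which forces r2c3 = 3.
Column 2 already has 4; hence r3c2 = 2.
Row 3 now contains 3; hence r3c3 = 1.
4 is placed in row 4, leaving r4c1 = 1.
Row 1 already has 1, so r1c1 = 3.
Row 2 already has 4; hence r2c1 = 2.
Row 3 already has 2, which forces r3c1 = 4.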